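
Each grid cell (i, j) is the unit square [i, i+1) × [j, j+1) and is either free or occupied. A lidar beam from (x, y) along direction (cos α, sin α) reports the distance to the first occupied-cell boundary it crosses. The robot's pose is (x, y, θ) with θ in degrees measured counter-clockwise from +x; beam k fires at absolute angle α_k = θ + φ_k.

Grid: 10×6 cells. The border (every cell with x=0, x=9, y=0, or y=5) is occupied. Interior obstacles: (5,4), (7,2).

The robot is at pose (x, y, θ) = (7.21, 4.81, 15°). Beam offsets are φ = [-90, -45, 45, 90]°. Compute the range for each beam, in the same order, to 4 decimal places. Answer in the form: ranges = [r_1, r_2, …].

beam 1: φ=-90°, α=285°
  direction (0.2588, -0.9659); cell (7,4); t to first gridline: x 3.0523, y 0.8386 (then +3.8637 / +1.0353)
    (7,3) via y @ 0.8386
    (7,2) via y @ 1.8738  # hit
  → r_1 = 1.8738
beam 2: φ=-45°, α=330°
  direction (0.8660, -0.5000); cell (7,4); t to first gridline: x 0.9122, y 1.6200 (then +1.1547 / +2.0000)
    (8,4) via x @ 0.9122
    (8,3) via y @ 1.6200
    (9,3) via x @ 2.0669  # hit
  → r_2 = 2.0669
beam 3: φ=45°, α=60°
  direction (0.5000, 0.8660); cell (7,4); t to first gridline: x 1.5800, y 0.2194 (then +2.0000 / +1.1547)
    (7,5) via y @ 0.2194  # hit
  → r_3 = 0.2194
beam 4: φ=90°, α=105°
  direction (-0.2588, 0.9659); cell (7,4); t to first gridline: x 0.8114, y 0.1967 (then +3.8637 / +1.0353)
    (7,5) via y @ 0.1967  # hit
  → r_4 = 0.1967

ranges = [1.8738, 2.0669, 0.2194, 0.1967]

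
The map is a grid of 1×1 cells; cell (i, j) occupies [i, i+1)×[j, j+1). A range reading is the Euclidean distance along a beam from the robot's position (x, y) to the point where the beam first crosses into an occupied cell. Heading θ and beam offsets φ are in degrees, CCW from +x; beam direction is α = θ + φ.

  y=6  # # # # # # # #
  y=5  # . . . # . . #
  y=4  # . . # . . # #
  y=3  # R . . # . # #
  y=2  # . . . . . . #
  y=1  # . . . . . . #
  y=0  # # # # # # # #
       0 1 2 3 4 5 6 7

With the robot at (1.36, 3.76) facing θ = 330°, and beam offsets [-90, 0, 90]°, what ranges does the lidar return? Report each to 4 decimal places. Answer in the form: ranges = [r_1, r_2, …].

ranges = [0.7200, 5.5200, 2.5865]

beam 1: φ=-90°, α=240°
  dir = (cos 240°, sin 240°) = (-0.5000, -0.8660); from cell (1,3)
  next x-line at t=0.7200, next y-line at t=0.8776; Δt_x=2.0000, Δt_y=1.1547
    x: enter (0,3) at t=0.7200 ← occupied
  → r_1 = 0.7200
beam 2: φ=0°, α=330°
  dir = (cos 330°, sin 330°) = (0.8660, -0.5000); from cell (1,3)
  next x-line at t=0.7390, next y-line at t=1.5200; Δt_x=1.1547, Δt_y=2.0000
    x: enter (2,3) at t=0.7390
    y: enter (2,2) at t=1.5200
    x: enter (3,2) at t=1.8937
    x: enter (4,2) at t=3.0484
    y: enter (4,1) at t=3.5200
    x: enter (5,1) at t=4.2031
    x: enter (6,1) at t=5.3578
    y: enter (6,0) at t=5.5200 ← occupied
  → r_2 = 5.5200
beam 3: φ=90°, α=60°
  dir = (cos 60°, sin 60°) = (0.5000, 0.8660); from cell (1,3)
  next x-line at t=1.2800, next y-line at t=0.2771; Δt_x=2.0000, Δt_y=1.1547
    y: enter (1,4) at t=0.2771
    x: enter (2,4) at t=1.2800
    y: enter (2,5) at t=1.4318
    y: enter (2,6) at t=2.5865 ← occupied
  → r_3 = 2.5865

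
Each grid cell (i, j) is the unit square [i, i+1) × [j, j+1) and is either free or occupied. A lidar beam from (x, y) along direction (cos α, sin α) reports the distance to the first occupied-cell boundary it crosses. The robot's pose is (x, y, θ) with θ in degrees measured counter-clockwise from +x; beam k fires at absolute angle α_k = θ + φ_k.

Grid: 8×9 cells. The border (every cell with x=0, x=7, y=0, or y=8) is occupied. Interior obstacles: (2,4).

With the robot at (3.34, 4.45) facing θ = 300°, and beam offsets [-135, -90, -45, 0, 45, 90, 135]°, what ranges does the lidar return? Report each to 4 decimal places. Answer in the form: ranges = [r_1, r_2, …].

beam 1: φ=-135°, α=165°
  dir = (cos 165°, sin 165°) = (-0.9659, 0.2588); from cell (3,4)
  next x-line at t=0.3520, next y-line at t=2.1250; Δt_x=1.0353, Δt_y=3.8637
    x: enter (2,4) at t=0.3520 ← occupied
  → r_1 = 0.3520
beam 2: φ=-90°, α=210°
  dir = (cos 210°, sin 210°) = (-0.8660, -0.5000); from cell (3,4)
  next x-line at t=0.3926, next y-line at t=0.9000; Δt_x=1.1547, Δt_y=2.0000
    x: enter (2,4) at t=0.3926 ← occupied
  → r_2 = 0.3926
beam 3: φ=-45°, α=255°
  dir = (cos 255°, sin 255°) = (-0.2588, -0.9659); from cell (3,4)
  next x-line at t=1.3137, next y-line at t=0.4659; Δt_x=3.8637, Δt_y=1.0353
    y: enter (3,3) at t=0.4659
    x: enter (2,3) at t=1.3137
    y: enter (2,2) at t=1.5012
    y: enter (2,1) at t=2.5364
    y: enter (2,0) at t=3.5717 ← occupied
  → r_3 = 3.5717
beam 4: φ=0°, α=300°
  dir = (cos 300°, sin 300°) = (0.5000, -0.8660); from cell (3,4)
  next x-line at t=1.3200, next y-line at t=0.5196; Δt_x=2.0000, Δt_y=1.1547
    y: enter (3,3) at t=0.5196
    x: enter (4,3) at t=1.3200
    y: enter (4,2) at t=1.6743
    y: enter (4,1) at t=2.8290
    x: enter (5,1) at t=3.3200
    y: enter (5,0) at t=3.9837 ← occupied
  → r_4 = 3.9837
beam 5: φ=45°, α=345°
  dir = (cos 345°, sin 345°) = (0.9659, -0.2588); from cell (3,4)
  next x-line at t=0.6833, next y-line at t=1.7387; Δt_x=1.0353, Δt_y=3.8637
    x: enter (4,4) at t=0.6833
    x: enter (5,4) at t=1.7186
    y: enter (5,3) at t=1.7387
    x: enter (6,3) at t=2.7538
    x: enter (7,3) at t=3.7891 ← occupied
  → r_5 = 3.7891
beam 6: φ=90°, α=30°
  dir = (cos 30°, sin 30°) = (0.8660, 0.5000); from cell (3,4)
  next x-line at t=0.7621, next y-line at t=1.1000; Δt_x=1.1547, Δt_y=2.0000
    x: enter (4,4) at t=0.7621
    y: enter (4,5) at t=1.1000
    x: enter (5,5) at t=1.9168
    x: enter (6,5) at t=3.0715
    y: enter (6,6) at t=3.1000
    x: enter (7,6) at t=4.2262 ← occupied
  → r_6 = 4.2262
beam 7: φ=135°, α=75°
  dir = (cos 75°, sin 75°) = (0.2588, 0.9659); from cell (3,4)
  next x-line at t=2.5500, next y-line at t=0.5694; Δt_x=3.8637, Δt_y=1.0353
    y: enter (3,5) at t=0.5694
    y: enter (3,6) at t=1.6047
    x: enter (4,6) at t=2.5500
    y: enter (4,7) at t=2.6400
    y: enter (4,8) at t=3.6752 ← occupied
  → r_7 = 3.6752

ranges = [0.3520, 0.3926, 3.5717, 3.9837, 3.7891, 4.2262, 3.6752]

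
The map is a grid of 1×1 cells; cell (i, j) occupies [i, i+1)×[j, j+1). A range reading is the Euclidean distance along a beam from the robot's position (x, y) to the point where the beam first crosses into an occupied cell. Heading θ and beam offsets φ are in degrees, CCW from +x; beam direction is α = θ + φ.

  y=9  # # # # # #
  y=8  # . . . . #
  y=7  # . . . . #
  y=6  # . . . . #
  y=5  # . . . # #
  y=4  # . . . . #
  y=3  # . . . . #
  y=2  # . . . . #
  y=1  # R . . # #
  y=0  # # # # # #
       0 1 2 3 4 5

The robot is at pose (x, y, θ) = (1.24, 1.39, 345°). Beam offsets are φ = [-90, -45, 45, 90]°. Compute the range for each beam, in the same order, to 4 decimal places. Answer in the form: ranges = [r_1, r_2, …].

beam 1: φ=-90°, α=255°
  direction (-0.2588, -0.9659); cell (1,1); t to first gridline: x 0.9273, y 0.4038 (then +3.8637 / +1.0353)
    (1,0) via y @ 0.4038  # hit
  → r_1 = 0.4038
beam 2: φ=-45°, α=300°
  direction (0.5000, -0.8660); cell (1,1); t to first gridline: x 1.5200, y 0.4503 (then +2.0000 / +1.1547)
    (1,0) via y @ 0.4503  # hit
  → r_2 = 0.4503
beam 3: φ=45°, α=30°
  direction (0.8660, 0.5000); cell (1,1); t to first gridline: x 0.8776, y 1.2200 (then +1.1547 / +2.0000)
    (2,1) via x @ 0.8776
    (2,2) via y @ 1.2200
    (3,2) via x @ 2.0323
    (4,2) via x @ 3.1870
    (4,3) via y @ 3.2200
    (5,3) via x @ 4.3417  # hit
  → r_3 = 4.3417
beam 4: φ=90°, α=75°
  direction (0.2588, 0.9659); cell (1,1); t to first gridline: x 2.9364, y 0.6315 (then +3.8637 / +1.0353)
    (1,2) via y @ 0.6315
    (1,3) via y @ 1.6668
    (1,4) via y @ 2.7021
    (2,4) via x @ 2.9364
    (2,5) via y @ 3.7373
    (2,6) via y @ 4.7726
    (2,7) via y @ 5.8079
    (3,7) via x @ 6.8001
    (3,8) via y @ 6.8432
    (3,9) via y @ 7.8785  # hit
  → r_4 = 7.8785

ranges = [0.4038, 0.4503, 4.3417, 7.8785]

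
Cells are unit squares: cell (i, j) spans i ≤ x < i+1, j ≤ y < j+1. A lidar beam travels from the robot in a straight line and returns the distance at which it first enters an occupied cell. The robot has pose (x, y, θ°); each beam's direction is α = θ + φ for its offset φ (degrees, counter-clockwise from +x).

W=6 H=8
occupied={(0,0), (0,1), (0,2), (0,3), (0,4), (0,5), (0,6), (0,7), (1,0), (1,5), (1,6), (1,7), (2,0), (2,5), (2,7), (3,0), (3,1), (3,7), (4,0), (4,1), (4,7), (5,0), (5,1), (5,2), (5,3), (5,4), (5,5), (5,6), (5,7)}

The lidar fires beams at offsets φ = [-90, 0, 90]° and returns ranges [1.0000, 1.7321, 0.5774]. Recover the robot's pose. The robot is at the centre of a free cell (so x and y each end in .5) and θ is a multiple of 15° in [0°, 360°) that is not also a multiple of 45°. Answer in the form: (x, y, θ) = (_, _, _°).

(x, y, θ) = (3.5, 6.5, 330°)

The pose lattice has 19·16 = 304 candidates. Test each by forward raycasting.
  (4.5, 5.5, 240°): beam 1 = 2.8868 ≠ 1.0000 ✗
  (3.5, 6.5, 15°): beam 1 = 4.6587 ≠ 1.0000 ✗
  (2.5, 1.5, 345°): beam 1 = 0.5176 ≠ 1.0000 ✗
  …
  (3.5, 6.5, 330°): r_1=1.0000, r_2=1.7321, r_3=0.5774 — all match ✓
Unique over the lattice → pose = (3.5, 6.5, 330°).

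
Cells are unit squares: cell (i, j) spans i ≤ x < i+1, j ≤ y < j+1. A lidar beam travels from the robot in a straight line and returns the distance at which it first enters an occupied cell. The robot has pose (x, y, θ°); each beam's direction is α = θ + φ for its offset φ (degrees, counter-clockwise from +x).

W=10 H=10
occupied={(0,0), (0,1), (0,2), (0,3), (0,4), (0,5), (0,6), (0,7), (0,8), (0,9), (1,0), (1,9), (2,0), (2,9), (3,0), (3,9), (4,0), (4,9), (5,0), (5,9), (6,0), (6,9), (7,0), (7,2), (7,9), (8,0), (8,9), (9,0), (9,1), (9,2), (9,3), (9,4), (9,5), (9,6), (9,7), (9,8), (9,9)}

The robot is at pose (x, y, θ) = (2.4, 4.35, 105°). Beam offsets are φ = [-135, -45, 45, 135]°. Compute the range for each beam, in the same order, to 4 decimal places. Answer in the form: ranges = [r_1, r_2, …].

ranges = [6.7000, 5.3694, 1.6166, 2.8000]

beam 1: φ=-135°, α=330°
  direction (0.8660, -0.5000); cell (2,4); t to first gridline: x 0.6928, y 0.7000 (then +1.1547 / +2.0000)
    (3,4) via x @ 0.6928
    (3,3) via y @ 0.7000
    (4,3) via x @ 1.8475
    (4,2) via y @ 2.7000
    (5,2) via x @ 3.0022
    (6,2) via x @ 4.1569
    (6,1) via y @ 4.7000
    (7,1) via x @ 5.3116
    (8,1) via x @ 6.4663
    (8,0) via y @ 6.7000  # hit
  → r_1 = 6.7000
beam 2: φ=-45°, α=60°
  direction (0.5000, 0.8660); cell (2,4); t to first gridline: x 1.2000, y 0.7506 (then +2.0000 / +1.1547)
    (2,5) via y @ 0.7506
    (3,5) via x @ 1.2000
    (3,6) via y @ 1.9053
    (3,7) via y @ 3.0600
    (4,7) via x @ 3.2000
    (4,8) via y @ 4.2147
    (5,8) via x @ 5.2000
    (5,9) via y @ 5.3694  # hit
  → r_2 = 5.3694
beam 3: φ=45°, α=150°
  direction (-0.8660, 0.5000); cell (2,4); t to first gridline: x 0.4619, y 1.3000 (then +1.1547 / +2.0000)
    (1,4) via x @ 0.4619
    (1,5) via y @ 1.3000
    (0,5) via x @ 1.6166  # hit
  → r_3 = 1.6166
beam 4: φ=135°, α=240°
  direction (-0.5000, -0.8660); cell (2,4); t to first gridline: x 0.8000, y 0.4041 (then +2.0000 / +1.1547)
    (2,3) via y @ 0.4041
    (1,3) via x @ 0.8000
    (1,2) via y @ 1.5588
    (1,1) via y @ 2.7135
    (0,1) via x @ 2.8000  # hit
  → r_4 = 2.8000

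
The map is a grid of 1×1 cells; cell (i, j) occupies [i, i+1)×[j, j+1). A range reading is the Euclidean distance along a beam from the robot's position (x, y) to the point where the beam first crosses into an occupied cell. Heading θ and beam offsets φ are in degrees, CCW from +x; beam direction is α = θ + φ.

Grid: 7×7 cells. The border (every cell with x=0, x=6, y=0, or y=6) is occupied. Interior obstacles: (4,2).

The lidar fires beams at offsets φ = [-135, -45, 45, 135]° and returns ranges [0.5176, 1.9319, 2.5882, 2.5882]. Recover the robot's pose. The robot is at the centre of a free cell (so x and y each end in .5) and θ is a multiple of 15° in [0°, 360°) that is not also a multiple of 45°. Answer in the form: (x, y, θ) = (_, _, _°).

(x, y, θ) = (1.5, 3.5, 300°)

Enumerate (i+0.5, j+0.5, θ) over the 24 free cells and 16 admissible headings. For each, cast all 4 beams and compare to the given ranges.
  (5.5, 5.5, 210°): beam 4 = 0.5176 ≠ 2.5882 ✗
  (4.5, 5.5, 105°): beam 1 = 1.7321 ≠ 0.5176 ✗
  (4.5, 1.5, 105°): beam 1 = 1.0000 ≠ 0.5176 ✗
  (1.5, 4.5, 15°): beam 1 = 1.0000 ≠ 0.5176 ✗
  …
  (1.5, 3.5, 300°): r_1=0.5176, r_2=1.9319, r_3=2.5882, r_4=2.5882 — all match ✓
No second candidate reproduces the full scan.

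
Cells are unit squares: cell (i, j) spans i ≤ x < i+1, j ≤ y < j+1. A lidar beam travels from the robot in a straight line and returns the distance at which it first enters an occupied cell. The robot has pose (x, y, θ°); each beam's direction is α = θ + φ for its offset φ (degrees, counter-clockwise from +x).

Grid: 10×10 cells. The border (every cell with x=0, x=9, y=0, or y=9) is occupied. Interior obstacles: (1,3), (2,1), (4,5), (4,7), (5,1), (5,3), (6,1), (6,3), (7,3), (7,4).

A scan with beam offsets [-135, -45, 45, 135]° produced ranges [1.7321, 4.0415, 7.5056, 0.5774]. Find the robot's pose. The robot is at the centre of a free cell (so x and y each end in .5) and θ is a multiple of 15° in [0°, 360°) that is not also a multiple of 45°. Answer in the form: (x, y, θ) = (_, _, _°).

(x, y, θ) = (7.5, 5.5, 165°)

Enumerate (i+0.5, j+0.5, θ) over the 54 free cells and 16 admissible headings. For each, cast all 4 beams and compare to the given ranges.
  (8.5, 3.5, 285°): beam 1 = 0.5774 ≠ 1.7321 ✗
  (3.5, 8.5, 240°): beam 1 = 0.5176 ≠ 1.7321 ✗
  (1.5, 7.5, 165°): beam 1 = 3.0000 ≠ 1.7321 ✗
  (4.5, 2.5, 30°): beam 1 = 1.5529 ≠ 1.7321 ✗
  …
  (7.5, 5.5, 165°): r_1=1.7321, r_2=4.0415, r_3=7.5056, r_4=0.5774 — all match ✓
Only this pose fits every beam.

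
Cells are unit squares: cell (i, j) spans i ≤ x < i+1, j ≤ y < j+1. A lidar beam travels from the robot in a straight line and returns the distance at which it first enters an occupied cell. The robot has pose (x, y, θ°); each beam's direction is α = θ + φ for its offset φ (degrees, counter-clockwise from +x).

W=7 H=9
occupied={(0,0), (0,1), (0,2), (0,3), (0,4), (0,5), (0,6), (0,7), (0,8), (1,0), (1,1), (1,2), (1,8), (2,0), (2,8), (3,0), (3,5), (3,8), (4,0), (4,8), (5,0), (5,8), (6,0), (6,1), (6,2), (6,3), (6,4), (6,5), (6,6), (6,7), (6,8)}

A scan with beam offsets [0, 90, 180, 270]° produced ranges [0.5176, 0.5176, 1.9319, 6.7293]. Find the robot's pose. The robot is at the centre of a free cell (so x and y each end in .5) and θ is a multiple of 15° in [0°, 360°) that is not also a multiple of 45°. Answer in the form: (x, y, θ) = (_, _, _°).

(x, y, θ) = (5.5, 7.5, 345°)

Enumerate (i+0.5, j+0.5, θ) over the 32 free cells and 16 admissible headings. For each, cast all 4 beams and compare to the given ranges.
  (4.5, 2.5, 60°): beam 1 = 3.0000 ≠ 0.5176 ✗
  (3.5, 1.5, 285°): beam 2 = 2.5882 ≠ 0.5176 ✗
  (4.5, 1.5, 150°): beam 1 = 2.8868 ≠ 0.5176 ✗
  …
  (5.5, 7.5, 345°): r_1=0.5176, r_2=0.5176, r_3=1.9319, r_4=6.7293 — all match ✓
Only this pose fits every beam.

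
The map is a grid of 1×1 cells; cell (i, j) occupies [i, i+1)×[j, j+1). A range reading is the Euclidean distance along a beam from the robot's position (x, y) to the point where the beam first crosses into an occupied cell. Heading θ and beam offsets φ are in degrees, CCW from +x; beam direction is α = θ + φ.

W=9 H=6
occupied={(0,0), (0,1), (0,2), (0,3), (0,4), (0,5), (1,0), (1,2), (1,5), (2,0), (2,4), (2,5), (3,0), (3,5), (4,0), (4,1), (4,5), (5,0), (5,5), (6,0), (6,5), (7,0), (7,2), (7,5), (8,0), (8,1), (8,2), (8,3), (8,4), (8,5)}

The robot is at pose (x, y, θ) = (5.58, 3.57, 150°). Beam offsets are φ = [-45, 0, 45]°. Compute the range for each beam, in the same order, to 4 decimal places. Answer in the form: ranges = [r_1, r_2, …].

beam 1: φ=-45°, α=105°
  dir = (cos 105°, sin 105°) = (-0.2588, 0.9659); from cell (5,3)
  next x-line at t=2.2409, next y-line at t=0.4452; Δt_x=3.8637, Δt_y=1.0353
    y: enter (5,4) at t=0.4452
    y: enter (5,5) at t=1.4804 ← occupied
  → r_1 = 1.4804
beam 2: φ=0°, α=150°
  dir = (cos 150°, sin 150°) = (-0.8660, 0.5000); from cell (5,3)
  next x-line at t=0.6697, next y-line at t=0.8600; Δt_x=1.1547, Δt_y=2.0000
    x: enter (4,3) at t=0.6697
    y: enter (4,4) at t=0.8600
    x: enter (3,4) at t=1.8244
    y: enter (3,5) at t=2.8600 ← occupied
  → r_2 = 2.8600
beam 3: φ=45°, α=195°
  dir = (cos 195°, sin 195°) = (-0.9659, -0.2588); from cell (5,3)
  next x-line at t=0.6005, next y-line at t=2.2023; Δt_x=1.0353, Δt_y=3.8637
    x: enter (4,3) at t=0.6005
    x: enter (3,3) at t=1.6357
    y: enter (3,2) at t=2.2023
    x: enter (2,2) at t=2.6710
    x: enter (1,2) at t=3.7063 ← occupied
  → r_3 = 3.7063

ranges = [1.4804, 2.8600, 3.7063]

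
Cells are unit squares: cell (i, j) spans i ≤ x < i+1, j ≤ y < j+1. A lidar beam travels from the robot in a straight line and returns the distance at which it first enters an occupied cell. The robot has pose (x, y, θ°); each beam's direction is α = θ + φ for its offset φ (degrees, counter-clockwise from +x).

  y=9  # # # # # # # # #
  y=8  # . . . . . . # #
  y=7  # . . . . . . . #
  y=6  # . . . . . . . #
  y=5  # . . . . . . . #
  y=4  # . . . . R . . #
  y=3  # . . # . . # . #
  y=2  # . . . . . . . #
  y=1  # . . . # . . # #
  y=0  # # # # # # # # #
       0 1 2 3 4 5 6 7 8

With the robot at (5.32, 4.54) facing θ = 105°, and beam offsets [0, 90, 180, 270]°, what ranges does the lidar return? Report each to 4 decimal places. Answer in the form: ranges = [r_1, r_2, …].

ranges = [4.6173, 2.0864, 3.6649, 2.7745]

beam 1: φ=0°, α=105°
  dir = (cos 105°, sin 105°) = (-0.2588, 0.9659); from cell (5,4)
  next x-line at t=1.2364, next y-line at t=0.4762; Δt_x=3.8637, Δt_y=1.0353
    y: enter (5,5) at t=0.4762
    x: enter (4,5) at t=1.2364
    y: enter (4,6) at t=1.5115
    y: enter (4,7) at t=2.5468
    y: enter (4,8) at t=3.5821
    y: enter (4,9) at t=4.6173 ← occupied
  → r_1 = 4.6173
beam 2: φ=90°, α=195°
  dir = (cos 195°, sin 195°) = (-0.9659, -0.2588); from cell (5,4)
  next x-line at t=0.3313, next y-line at t=2.0864; Δt_x=1.0353, Δt_y=3.8637
    x: enter (4,4) at t=0.3313
    x: enter (3,4) at t=1.3666
    y: enter (3,3) at t=2.0864 ← occupied
  → r_2 = 2.0864
beam 3: φ=180°, α=285°
  dir = (cos 285°, sin 285°) = (0.2588, -0.9659); from cell (5,4)
  next x-line at t=2.6273, next y-line at t=0.5590; Δt_x=3.8637, Δt_y=1.0353
    y: enter (5,3) at t=0.5590
    y: enter (5,2) at t=1.5943
    x: enter (6,2) at t=2.6273
    y: enter (6,1) at t=2.6296
    y: enter (6,0) at t=3.6649 ← occupied
  → r_3 = 3.6649
beam 4: φ=270°, α=15°
  dir = (cos 15°, sin 15°) = (0.9659, 0.2588); from cell (5,4)
  next x-line at t=0.7040, next y-line at t=1.7773; Δt_x=1.0353, Δt_y=3.8637
    x: enter (6,4) at t=0.7040
    x: enter (7,4) at t=1.7393
    y: enter (7,5) at t=1.7773
    x: enter (8,5) at t=2.7745 ← occupied
  → r_4 = 2.7745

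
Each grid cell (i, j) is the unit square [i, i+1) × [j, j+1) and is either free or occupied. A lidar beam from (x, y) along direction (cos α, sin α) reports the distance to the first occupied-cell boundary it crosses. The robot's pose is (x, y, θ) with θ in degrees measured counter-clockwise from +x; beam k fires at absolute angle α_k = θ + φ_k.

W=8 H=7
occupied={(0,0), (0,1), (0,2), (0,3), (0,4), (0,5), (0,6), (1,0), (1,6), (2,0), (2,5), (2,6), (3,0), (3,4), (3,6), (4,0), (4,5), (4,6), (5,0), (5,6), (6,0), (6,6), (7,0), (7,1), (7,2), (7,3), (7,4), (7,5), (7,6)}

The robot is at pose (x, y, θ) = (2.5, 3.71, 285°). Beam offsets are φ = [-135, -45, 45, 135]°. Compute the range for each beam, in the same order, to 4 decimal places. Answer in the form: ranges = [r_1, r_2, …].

beam 1: φ=-135°, α=150°
  d=(-0.8660,0.5000)  start (2,3)  tX=0.5774 tY=0.5800  stride 1/|dx|=1.1547 1/|dy|=2.0000
    cross x-line → (1,3), t=0.5774
    cross y-line → (1,4), t=0.5800
    cross x-line → (0,4), t=1.7321 (wall)
  → r_1 = 1.7321
beam 2: φ=-45°, α=240°
  d=(-0.5000,-0.8660)  start (2,3)  tX=1.0000 tY=0.8198  stride 1/|dx|=2.0000 1/|dy|=1.1547
    cross y-line → (2,2), t=0.8198
    cross x-line → (1,2), t=1.0000
    cross y-line → (1,1), t=1.9745
    cross x-line → (0,1), t=3.0000 (wall)
  → r_2 = 3.0000
beam 3: φ=45°, α=330°
  d=(0.8660,-0.5000)  start (2,3)  tX=0.5774 tY=1.4200  stride 1/|dx|=1.1547 1/|dy|=2.0000
    cross x-line → (3,3), t=0.5774
    cross y-line → (3,2), t=1.4200
    cross x-line → (4,2), t=1.7321
    cross x-line → (5,2), t=2.8868
    cross y-line → (5,1), t=3.4200
    cross x-line → (6,1), t=4.0415
    cross x-line → (7,1), t=5.1962 (wall)
  → r_3 = 5.1962
beam 4: φ=135°, α=60°
  d=(0.5000,0.8660)  start (2,3)  tX=1.0000 tY=0.3349  stride 1/|dx|=2.0000 1/|dy|=1.1547
    cross y-line → (2,4), t=0.3349
    cross x-line → (3,4), t=1.0000 (wall)
  → r_4 = 1.0000

ranges = [1.7321, 3.0000, 5.1962, 1.0000]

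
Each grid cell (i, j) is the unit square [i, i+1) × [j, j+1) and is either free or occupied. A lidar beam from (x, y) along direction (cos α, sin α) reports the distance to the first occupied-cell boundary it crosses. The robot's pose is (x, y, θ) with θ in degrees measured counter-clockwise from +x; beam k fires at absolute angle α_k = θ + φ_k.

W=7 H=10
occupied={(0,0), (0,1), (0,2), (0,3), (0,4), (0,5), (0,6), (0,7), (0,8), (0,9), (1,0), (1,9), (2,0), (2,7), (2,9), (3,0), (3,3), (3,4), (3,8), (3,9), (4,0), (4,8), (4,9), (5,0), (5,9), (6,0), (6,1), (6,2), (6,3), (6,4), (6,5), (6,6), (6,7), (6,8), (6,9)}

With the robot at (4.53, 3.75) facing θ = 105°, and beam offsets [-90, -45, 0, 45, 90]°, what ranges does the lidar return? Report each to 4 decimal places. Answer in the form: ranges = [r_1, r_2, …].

beam 1: φ=-90°, α=15°
  dir = (cos 15°, sin 15°) = (0.9659, 0.2588); from cell (4,3)
  next x-line at t=0.4866, next y-line at t=0.9659; Δt_x=1.0353, Δt_y=3.8637
    x: enter (5,3) at t=0.4866
    y: enter (5,4) at t=0.9659
    x: enter (6,4) at t=1.5219 ← occupied
  → r_1 = 1.5219
beam 2: φ=-45°, α=60°
  dir = (cos 60°, sin 60°) = (0.5000, 0.8660); from cell (4,3)
  next x-line at t=0.9400, next y-line at t=0.2887; Δt_x=2.0000, Δt_y=1.1547
    y: enter (4,4) at t=0.2887
    x: enter (5,4) at t=0.9400
    y: enter (5,5) at t=1.4434
    y: enter (5,6) at t=2.5981
    x: enter (6,6) at t=2.9400 ← occupied
  → r_2 = 2.9400
beam 3: φ=0°, α=105°
  dir = (cos 105°, sin 105°) = (-0.2588, 0.9659); from cell (4,3)
  next x-line at t=2.0478, next y-line at t=0.2588; Δt_x=3.8637, Δt_y=1.0353
    y: enter (4,4) at t=0.2588
    y: enter (4,5) at t=1.2941
    x: enter (3,5) at t=2.0478
    y: enter (3,6) at t=2.3294
    y: enter (3,7) at t=3.3646
    y: enter (3,8) at t=4.3999 ← occupied
  → r_3 = 4.3999
beam 4: φ=45°, α=150°
  dir = (cos 150°, sin 150°) = (-0.8660, 0.5000); from cell (4,3)
  next x-line at t=0.6120, next y-line at t=0.5000; Δt_x=1.1547, Δt_y=2.0000
    y: enter (4,4) at t=0.5000
    x: enter (3,4) at t=0.6120 ← occupied
  → r_4 = 0.6120
beam 5: φ=90°, α=195°
  dir = (cos 195°, sin 195°) = (-0.9659, -0.2588); from cell (4,3)
  next x-line at t=0.5487, next y-line at t=2.8978; Δt_x=1.0353, Δt_y=3.8637
    x: enter (3,3) at t=0.5487 ← occupied
  → r_5 = 0.5487

ranges = [1.5219, 2.9400, 4.3999, 0.6120, 0.5487]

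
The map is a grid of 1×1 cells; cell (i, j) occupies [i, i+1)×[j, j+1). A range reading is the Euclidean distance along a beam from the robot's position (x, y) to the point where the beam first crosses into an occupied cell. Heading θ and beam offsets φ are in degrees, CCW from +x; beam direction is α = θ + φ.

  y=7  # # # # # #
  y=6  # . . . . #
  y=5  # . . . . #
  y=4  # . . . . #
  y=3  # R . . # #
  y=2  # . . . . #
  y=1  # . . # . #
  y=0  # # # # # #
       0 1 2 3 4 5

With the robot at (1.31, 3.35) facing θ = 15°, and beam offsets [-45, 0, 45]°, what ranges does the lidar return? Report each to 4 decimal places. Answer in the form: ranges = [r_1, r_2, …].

ranges = [2.7000, 3.8202, 4.2147]

beam 1: φ=-45°, α=330°
  cosα=0.8660 sinα=-0.5000 | (1,3) | tMaxX 0.7967 tMaxY 0.7000 | tΔX 1.1547 tΔY 2.0000
    t=0.7000 [y] (1,2)
    t=0.7967 [x] (2,2)
    t=1.9514 [x] (3,2)
    t=2.7000 [y] (3,1) — stop
  → r_1 = 2.7000
beam 2: φ=0°, α=15°
  cosα=0.9659 sinα=0.2588 | (1,3) | tMaxX 0.7143 tMaxY 2.5114 | tΔX 1.0353 tΔY 3.8637
    t=0.7143 [x] (2,3)
    t=1.7496 [x] (3,3)
    t=2.5114 [y] (3,4)
    t=2.7849 [x] (4,4)
    t=3.8202 [x] (5,4) — stop
  → r_2 = 3.8202
beam 3: φ=45°, α=60°
  cosα=0.5000 sinα=0.8660 | (1,3) | tMaxX 1.3800 tMaxY 0.7506 | tΔX 2.0000 tΔY 1.1547
    t=0.7506 [y] (1,4)
    t=1.3800 [x] (2,4)
    t=1.9053 [y] (2,5)
    t=3.0600 [y] (2,6)
    t=3.3800 [x] (3,6)
    t=4.2147 [y] (3,7) — stop
  → r_3 = 4.2147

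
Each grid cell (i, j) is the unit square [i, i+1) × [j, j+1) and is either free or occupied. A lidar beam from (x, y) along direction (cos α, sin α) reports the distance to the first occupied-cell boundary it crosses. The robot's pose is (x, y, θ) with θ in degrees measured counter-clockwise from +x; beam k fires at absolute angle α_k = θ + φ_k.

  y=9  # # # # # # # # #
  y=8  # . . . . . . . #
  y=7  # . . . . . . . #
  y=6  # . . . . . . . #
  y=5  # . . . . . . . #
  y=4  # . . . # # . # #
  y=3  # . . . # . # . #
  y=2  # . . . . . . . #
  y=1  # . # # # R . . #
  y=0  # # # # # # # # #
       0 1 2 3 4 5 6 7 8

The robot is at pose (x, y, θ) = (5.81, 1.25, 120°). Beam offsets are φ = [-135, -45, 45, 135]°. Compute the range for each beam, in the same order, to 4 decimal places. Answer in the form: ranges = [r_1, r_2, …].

beam 1: φ=-135°, α=345°
  d=(0.9659,-0.2588)  start (5,1)  tX=0.1967 tY=0.9659  stride 1/|dx|=1.0353 1/|dy|=3.8637
    cross x-line → (6,1), t=0.1967
    cross y-line → (6,0), t=0.9659 (wall)
  → r_1 = 0.9659
beam 2: φ=-45°, α=75°
  d=(0.2588,0.9659)  start (5,1)  tX=0.7341 tY=0.7765  stride 1/|dx|=3.8637 1/|dy|=1.0353
    cross x-line → (6,1), t=0.7341
    cross y-line → (6,2), t=0.7765
    cross y-line → (6,3), t=1.8117 (wall)
  → r_2 = 1.8117
beam 3: φ=45°, α=165°
  d=(-0.9659,0.2588)  start (5,1)  tX=0.8386 tY=2.8978  stride 1/|dx|=1.0353 1/|dy|=3.8637
    cross x-line → (4,1), t=0.8386 (wall)
  → r_3 = 0.8386
beam 4: φ=135°, α=255°
  d=(-0.2588,-0.9659)  start (5,1)  tX=3.1296 tY=0.2588  stride 1/|dx|=3.8637 1/|dy|=1.0353
    cross y-line → (5,0), t=0.2588 (wall)
  → r_4 = 0.2588

ranges = [0.9659, 1.8117, 0.8386, 0.2588]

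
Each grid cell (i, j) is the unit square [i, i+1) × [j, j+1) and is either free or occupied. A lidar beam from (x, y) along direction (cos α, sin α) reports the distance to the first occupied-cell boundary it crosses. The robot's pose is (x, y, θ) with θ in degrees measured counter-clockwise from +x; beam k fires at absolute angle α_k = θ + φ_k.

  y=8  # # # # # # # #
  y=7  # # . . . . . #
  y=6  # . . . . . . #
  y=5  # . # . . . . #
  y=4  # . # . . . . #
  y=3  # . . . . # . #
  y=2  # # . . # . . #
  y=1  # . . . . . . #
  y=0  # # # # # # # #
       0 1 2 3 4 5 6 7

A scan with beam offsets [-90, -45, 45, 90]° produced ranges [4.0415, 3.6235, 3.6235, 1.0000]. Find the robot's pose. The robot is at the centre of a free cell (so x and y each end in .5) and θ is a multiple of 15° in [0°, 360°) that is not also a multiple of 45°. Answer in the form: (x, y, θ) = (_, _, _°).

Enumerate (i+0.5, j+0.5, θ) over the 36 free cells and 16 admissible headings. For each, cast all 4 beams and compare to the given ranges.
  (2.5, 3.5, 300°): beam 1 = 1.0000 ≠ 4.0415 ✗
  (1.5, 5.5, 60°): beam 1 = 0.5774 ≠ 4.0415 ✗
  (5.5, 1.5, 30°): beam 1 = 0.5774 ≠ 4.0415 ✗
  …
  (6.5, 4.5, 210°): r_1=4.0415, r_2=3.6235, r_3=3.6235, r_4=1.0000 — all match ✓
Only this pose fits every beam.

(x, y, θ) = (6.5, 4.5, 210°)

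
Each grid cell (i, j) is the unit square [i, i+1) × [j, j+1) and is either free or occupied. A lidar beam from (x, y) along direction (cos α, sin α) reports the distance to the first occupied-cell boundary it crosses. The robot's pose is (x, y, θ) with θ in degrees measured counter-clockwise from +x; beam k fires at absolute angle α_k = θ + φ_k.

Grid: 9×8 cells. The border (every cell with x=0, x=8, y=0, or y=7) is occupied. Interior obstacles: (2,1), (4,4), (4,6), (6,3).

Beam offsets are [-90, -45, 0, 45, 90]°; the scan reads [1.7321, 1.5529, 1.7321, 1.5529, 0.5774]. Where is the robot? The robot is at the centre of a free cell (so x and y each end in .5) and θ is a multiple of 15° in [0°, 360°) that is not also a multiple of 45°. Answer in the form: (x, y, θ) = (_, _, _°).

Candidates: 38 free-cell centres × 16 headings = 608 poses. Raycast each; keep the one whose scan matches to 4 dp.
  (2.5, 4.5, 210°): beam 1 = 2.8868 ≠ 1.7321 ✗
  (3.5, 1.5, 150°): beam 1 = 2.8868 ≠ 1.7321 ✗
  (6.5, 4.5, 165°): beam 1 = 2.5882 ≠ 1.7321 ✗
  (7.5, 5.5, 75°): beam 1 = 0.5176 ≠ 1.7321 ✗
  (6.5, 5.5, 285°): beam 1 = 1.9319 ≠ 1.7321 ✗
  …
  (6.5, 2.5, 330°): r_1=1.7321, r_2=1.5529, r_3=1.7321, r_4=1.5529, r_5=0.5774 — all match ✓
No second candidate reproduces the full scan.

(x, y, θ) = (6.5, 2.5, 330°)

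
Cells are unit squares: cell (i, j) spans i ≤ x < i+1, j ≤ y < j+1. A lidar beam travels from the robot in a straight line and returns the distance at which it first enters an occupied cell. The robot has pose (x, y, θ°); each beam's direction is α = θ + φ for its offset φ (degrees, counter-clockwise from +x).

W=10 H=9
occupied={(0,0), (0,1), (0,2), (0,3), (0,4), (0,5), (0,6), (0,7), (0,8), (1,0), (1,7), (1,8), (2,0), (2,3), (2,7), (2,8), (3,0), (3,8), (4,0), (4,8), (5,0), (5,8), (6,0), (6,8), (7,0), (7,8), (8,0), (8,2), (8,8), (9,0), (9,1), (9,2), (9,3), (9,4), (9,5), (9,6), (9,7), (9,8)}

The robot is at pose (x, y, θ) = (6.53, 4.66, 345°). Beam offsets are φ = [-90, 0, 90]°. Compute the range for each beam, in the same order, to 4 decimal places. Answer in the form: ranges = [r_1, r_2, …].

ranges = [3.7891, 2.5571, 3.4578]

beam 1: φ=-90°, α=255°
  dir = (cos 255°, sin 255°) = (-0.2588, -0.9659); from cell (6,4)
  next x-line at t=2.0478, next y-line at t=0.6833; Δt_x=3.8637, Δt_y=1.0353
    y: enter (6,3) at t=0.6833
    y: enter (6,2) at t=1.7186
    x: enter (5,2) at t=2.0478
    y: enter (5,1) at t=2.7538
    y: enter (5,0) at t=3.7891 ← occupied
  → r_1 = 3.7891
beam 2: φ=0°, α=345°
  dir = (cos 345°, sin 345°) = (0.9659, -0.2588); from cell (6,4)
  next x-line at t=0.4866, next y-line at t=2.5500; Δt_x=1.0353, Δt_y=3.8637
    x: enter (7,4) at t=0.4866
    x: enter (8,4) at t=1.5219
    y: enter (8,3) at t=2.5500
    x: enter (9,3) at t=2.5571 ← occupied
  → r_2 = 2.5571
beam 3: φ=90°, α=75°
  dir = (cos 75°, sin 75°) = (0.2588, 0.9659); from cell (6,4)
  next x-line at t=1.8159, next y-line at t=0.3520; Δt_x=3.8637, Δt_y=1.0353
    y: enter (6,5) at t=0.3520
    y: enter (6,6) at t=1.3873
    x: enter (7,6) at t=1.8159
    y: enter (7,7) at t=2.4225
    y: enter (7,8) at t=3.4578 ← occupied
  → r_3 = 3.4578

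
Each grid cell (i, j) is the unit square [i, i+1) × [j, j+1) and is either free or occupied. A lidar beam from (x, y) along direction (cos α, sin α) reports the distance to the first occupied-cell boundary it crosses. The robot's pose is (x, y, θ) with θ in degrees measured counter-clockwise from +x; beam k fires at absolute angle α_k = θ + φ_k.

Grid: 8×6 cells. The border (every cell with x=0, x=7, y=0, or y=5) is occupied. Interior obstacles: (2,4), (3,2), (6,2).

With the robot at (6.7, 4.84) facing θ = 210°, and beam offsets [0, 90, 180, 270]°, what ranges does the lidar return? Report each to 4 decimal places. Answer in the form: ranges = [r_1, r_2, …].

ranges = [3.6800, 0.6000, 0.3200, 0.1848]

beam 1: φ=0°, α=210°
  direction (-0.8660, -0.5000); cell (6,4); t to first gridline: x 0.8083, y 1.6800 (then +1.1547 / +2.0000)
    (5,4) via x @ 0.8083
    (5,3) via y @ 1.6800
    (4,3) via x @ 1.9630
    (3,3) via x @ 3.1177
    (3,2) via y @ 3.6800  # hit
  → r_1 = 3.6800
beam 2: φ=90°, α=300°
  direction (0.5000, -0.8660); cell (6,4); t to first gridline: x 0.6000, y 0.9699 (then +2.0000 / +1.1547)
    (7,4) via x @ 0.6000  # hit
  → r_2 = 0.6000
beam 3: φ=180°, α=30°
  direction (0.8660, 0.5000); cell (6,4); t to first gridline: x 0.3464, y 0.3200 (then +1.1547 / +2.0000)
    (6,5) via y @ 0.3200  # hit
  → r_3 = 0.3200
beam 4: φ=270°, α=120°
  direction (-0.5000, 0.8660); cell (6,4); t to first gridline: x 1.4000, y 0.1848 (then +2.0000 / +1.1547)
    (6,5) via y @ 0.1848  # hit
  → r_4 = 0.1848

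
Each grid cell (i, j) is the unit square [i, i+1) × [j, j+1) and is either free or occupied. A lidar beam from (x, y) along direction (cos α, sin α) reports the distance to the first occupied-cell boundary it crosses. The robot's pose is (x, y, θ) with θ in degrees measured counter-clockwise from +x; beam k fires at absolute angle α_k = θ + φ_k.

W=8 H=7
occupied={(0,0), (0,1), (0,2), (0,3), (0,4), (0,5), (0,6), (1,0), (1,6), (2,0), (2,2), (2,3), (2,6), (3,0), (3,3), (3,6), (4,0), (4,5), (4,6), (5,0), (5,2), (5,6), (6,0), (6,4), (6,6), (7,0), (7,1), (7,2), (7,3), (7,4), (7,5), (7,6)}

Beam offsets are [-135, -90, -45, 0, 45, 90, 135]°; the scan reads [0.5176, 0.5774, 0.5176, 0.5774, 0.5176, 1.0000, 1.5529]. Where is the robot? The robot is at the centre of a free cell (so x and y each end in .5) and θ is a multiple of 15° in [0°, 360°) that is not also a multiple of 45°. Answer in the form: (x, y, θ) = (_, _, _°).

(x, y, θ) = (6.5, 5.5, 60°)

Enumerate (i+0.5, j+0.5, θ) over the 24 free cells and 16 admissible headings. For each, cast all 7 beams and compare to the given ranges.
  (1.5, 4.5, 60°): beam 1 = 1.9319 ≠ 0.5176 ✗
  (6.5, 5.5, 285°): beam 1 = 1.0000 ≠ 0.5176 ✗
  (6.5, 1.5, 15°): beam 1 = 0.5774 ≠ 0.5176 ✗
  (6.5, 2.5, 285°): beam 1 = 0.5774 ≠ 0.5176 ✗
  …
  (6.5, 5.5, 60°): r_1=0.5176, r_2=0.5774, r_3=0.5176, r_4=0.5774, r_5=0.5176, r_6=1.0000, r_7=1.5529 — all match ✓
Unique over the lattice → pose = (6.5, 5.5, 60°).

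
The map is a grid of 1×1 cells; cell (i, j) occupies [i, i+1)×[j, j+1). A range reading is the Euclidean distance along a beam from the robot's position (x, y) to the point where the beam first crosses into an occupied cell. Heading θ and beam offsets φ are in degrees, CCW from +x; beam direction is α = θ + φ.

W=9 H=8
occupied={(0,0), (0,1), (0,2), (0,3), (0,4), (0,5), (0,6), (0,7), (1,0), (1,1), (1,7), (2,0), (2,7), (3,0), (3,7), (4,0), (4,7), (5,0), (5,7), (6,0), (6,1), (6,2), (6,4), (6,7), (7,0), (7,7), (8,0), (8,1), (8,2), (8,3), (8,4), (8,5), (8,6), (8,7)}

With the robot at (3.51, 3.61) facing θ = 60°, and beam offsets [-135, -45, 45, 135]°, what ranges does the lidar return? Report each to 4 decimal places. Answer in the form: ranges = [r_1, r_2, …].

ranges = [2.7021, 2.5778, 3.5096, 2.5985]

beam 1: φ=-135°, α=285°
  d=(0.2588,-0.9659)  start (3,3)  tX=1.8932 tY=0.6315  stride 1/|dx|=3.8637 1/|dy|=1.0353
    cross y-line → (3,2), t=0.6315
    cross y-line → (3,1), t=1.6668
    cross x-line → (4,1), t=1.8932
    cross y-line → (4,0), t=2.7021 (wall)
  → r_1 = 2.7021
beam 2: φ=-45°, α=15°
  d=(0.9659,0.2588)  start (3,3)  tX=0.5073 tY=1.5068  stride 1/|dx|=1.0353 1/|dy|=3.8637
    cross x-line → (4,3), t=0.5073
    cross y-line → (4,4), t=1.5068
    cross x-line → (5,4), t=1.5426
    cross x-line → (6,4), t=2.5778 (wall)
  → r_2 = 2.5778
beam 3: φ=45°, α=105°
  d=(-0.2588,0.9659)  start (3,3)  tX=1.9705 tY=0.4038  stride 1/|dx|=3.8637 1/|dy|=1.0353
    cross y-line → (3,4), t=0.4038
    cross y-line → (3,5), t=1.4390
    cross x-line → (2,5), t=1.9705
    cross y-line → (2,6), t=2.4743
    cross y-line → (2,7), t=3.5096 (wall)
  → r_3 = 3.5096
beam 4: φ=135°, α=195°
  d=(-0.9659,-0.2588)  start (3,3)  tX=0.5280 tY=2.3569  stride 1/|dx|=1.0353 1/|dy|=3.8637
    cross x-line → (2,3), t=0.5280
    cross x-line → (1,3), t=1.5633
    cross y-line → (1,2), t=2.3569
    cross x-line → (0,2), t=2.5985 (wall)
  → r_4 = 2.5985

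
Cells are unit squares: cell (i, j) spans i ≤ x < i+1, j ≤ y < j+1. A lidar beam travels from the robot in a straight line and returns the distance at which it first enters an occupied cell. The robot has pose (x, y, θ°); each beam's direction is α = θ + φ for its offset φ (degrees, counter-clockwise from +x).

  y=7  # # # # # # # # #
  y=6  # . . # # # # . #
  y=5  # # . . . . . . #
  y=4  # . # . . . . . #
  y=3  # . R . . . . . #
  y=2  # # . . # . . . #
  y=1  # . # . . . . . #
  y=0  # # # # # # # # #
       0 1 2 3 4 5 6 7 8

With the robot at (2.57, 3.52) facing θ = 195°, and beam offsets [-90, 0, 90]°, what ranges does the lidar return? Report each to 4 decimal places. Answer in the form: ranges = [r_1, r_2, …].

beam 1: φ=-90°, α=105°
  d=(-0.2588,0.9659)  start (2,3)  tX=2.2023 tY=0.4969  stride 1/|dx|=3.8637 1/|dy|=1.0353
    cross y-line → (2,4), t=0.4969 (wall)
  → r_1 = 0.4969
beam 2: φ=0°, α=195°
  d=(-0.9659,-0.2588)  start (2,3)  tX=0.5901 tY=2.0091  stride 1/|dx|=1.0353 1/|dy|=3.8637
    cross x-line → (1,3), t=0.5901
    cross x-line → (0,3), t=1.6254 (wall)
  → r_2 = 1.6254
beam 3: φ=90°, α=285°
  d=(0.2588,-0.9659)  start (2,3)  tX=1.6614 tY=0.5383  stride 1/|dx|=3.8637 1/|dy|=1.0353
    cross y-line → (2,2), t=0.5383
    cross y-line → (2,1), t=1.5736 (wall)
  → r_3 = 1.5736

ranges = [0.4969, 1.6254, 1.5736]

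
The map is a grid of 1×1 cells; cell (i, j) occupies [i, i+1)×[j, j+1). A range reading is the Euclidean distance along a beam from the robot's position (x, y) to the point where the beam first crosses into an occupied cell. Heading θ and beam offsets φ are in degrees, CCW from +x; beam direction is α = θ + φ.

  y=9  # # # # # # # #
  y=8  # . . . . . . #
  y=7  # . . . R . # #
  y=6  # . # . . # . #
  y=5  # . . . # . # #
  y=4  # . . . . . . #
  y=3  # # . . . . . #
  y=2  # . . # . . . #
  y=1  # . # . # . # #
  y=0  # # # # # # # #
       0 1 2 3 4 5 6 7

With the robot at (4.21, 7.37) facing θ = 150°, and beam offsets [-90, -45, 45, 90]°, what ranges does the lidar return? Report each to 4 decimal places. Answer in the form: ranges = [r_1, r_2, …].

beam 1: φ=-90°, α=60°
  d=(0.5000,0.8660)  start (4,7)  tX=1.5800 tY=0.7275  stride 1/|dx|=2.0000 1/|dy|=1.1547
    cross y-line → (4,8), t=0.7275
    cross x-line → (5,8), t=1.5800
    cross y-line → (5,9), t=1.8822 (wall)
  → r_1 = 1.8822
beam 2: φ=-45°, α=105°
  d=(-0.2588,0.9659)  start (4,7)  tX=0.8114 tY=0.6522  stride 1/|dx|=3.8637 1/|dy|=1.0353
    cross y-line → (4,8), t=0.6522
    cross x-line → (3,8), t=0.8114
    cross y-line → (3,9), t=1.6875 (wall)
  → r_2 = 1.6875
beam 3: φ=45°, α=195°
  d=(-0.9659,-0.2588)  start (4,7)  tX=0.2174 tY=1.4296  stride 1/|dx|=1.0353 1/|dy|=3.8637
    cross x-line → (3,7), t=0.2174
    cross x-line → (2,7), t=1.2527
    cross y-line → (2,6), t=1.4296 (wall)
  → r_3 = 1.4296
beam 4: φ=90°, α=240°
  d=(-0.5000,-0.8660)  start (4,7)  tX=0.4200 tY=0.4272  stride 1/|dx|=2.0000 1/|dy|=1.1547
    cross x-line → (3,7), t=0.4200
    cross y-line → (3,6), t=0.4272
    cross y-line → (3,5), t=1.5819
    cross x-line → (2,5), t=2.4200
    cross y-line → (2,4), t=2.7366
    cross y-line → (2,3), t=3.8913
    cross x-line → (1,3), t=4.4200 (wall)
  → r_4 = 4.4200

ranges = [1.8822, 1.6875, 1.4296, 4.4200]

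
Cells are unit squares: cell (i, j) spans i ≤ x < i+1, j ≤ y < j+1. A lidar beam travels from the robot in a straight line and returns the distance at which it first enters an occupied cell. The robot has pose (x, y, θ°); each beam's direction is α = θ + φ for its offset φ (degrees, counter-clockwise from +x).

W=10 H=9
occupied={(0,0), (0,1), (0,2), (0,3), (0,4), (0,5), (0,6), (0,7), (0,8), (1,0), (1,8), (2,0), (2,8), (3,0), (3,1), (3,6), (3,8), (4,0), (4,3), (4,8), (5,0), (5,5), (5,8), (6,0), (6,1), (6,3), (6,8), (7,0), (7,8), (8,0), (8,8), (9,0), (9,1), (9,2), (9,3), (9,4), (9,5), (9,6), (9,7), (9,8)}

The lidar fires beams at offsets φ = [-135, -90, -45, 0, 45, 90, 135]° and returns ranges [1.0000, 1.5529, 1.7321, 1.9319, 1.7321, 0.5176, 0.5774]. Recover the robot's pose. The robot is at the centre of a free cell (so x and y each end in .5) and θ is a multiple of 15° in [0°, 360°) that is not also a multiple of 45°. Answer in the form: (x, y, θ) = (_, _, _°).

(x, y, θ) = (4.5, 2.5, 345°)

Enumerate (i+0.5, j+0.5, θ) over the 50 free cells and 16 admissible headings. For each, cast all 7 beams and compare to the given ranges.
  (6.5, 2.5, 105°): beam 1 = 2.8868 ≠ 1.0000 ✗
  (8.5, 7.5, 285°): beam 2 = 4.6587 ≠ 1.5529 ✗
  (6.5, 5.5, 255°): beam 1 = 2.8868 ≠ 1.0000 ✗
  (3.5, 7.5, 255°): beam 1 = 0.5774 ≠ 1.0000 ✗
  …
  (4.5, 2.5, 345°): r_1=1.0000, r_2=1.5529, r_3=1.7321, r_4=1.9319, r_5=1.7321, r_6=0.5176, r_7=0.5774 — all match ✓
Only this pose fits every beam.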